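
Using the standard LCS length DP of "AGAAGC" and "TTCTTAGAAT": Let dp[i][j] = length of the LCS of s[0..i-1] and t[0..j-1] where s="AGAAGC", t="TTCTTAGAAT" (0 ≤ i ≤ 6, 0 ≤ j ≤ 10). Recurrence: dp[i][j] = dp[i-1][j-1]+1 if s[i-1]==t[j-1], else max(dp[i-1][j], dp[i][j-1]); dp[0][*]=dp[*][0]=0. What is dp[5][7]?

2

   ''  T  T  C  T  T  A  G  A  A  T
''  0  0  0  0  0  0  0  0  0  0  0
 A  0  0  0  0  0  0  1  1  1  1  1
 G  0  0  0  0  0  0  1  2  2  2  2
 A  0  0  0  0  0  0  1  2  3  3  3
 A  0  0  0  0  0  0  1  2  3  4  4
 G  0  0  0  0  0  0  1  2  3  4  4
 C  0  0  0  1  1  1  1  2  3  4  4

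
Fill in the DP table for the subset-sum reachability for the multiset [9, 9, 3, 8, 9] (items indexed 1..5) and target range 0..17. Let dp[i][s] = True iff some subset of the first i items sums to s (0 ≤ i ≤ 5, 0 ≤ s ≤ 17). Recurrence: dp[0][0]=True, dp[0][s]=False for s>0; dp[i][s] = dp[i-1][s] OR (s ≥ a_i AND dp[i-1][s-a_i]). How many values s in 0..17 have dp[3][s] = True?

4

i\s   0   1   2   3   4   5   6   7   8   9  10  11  12  13  14  15  16  17
  0   T   F   F   F   F   F   F   F   F   F   F   F   F   F   F   F   F   F
  1   T   F   F   F   F   F   F   F   F   T   F   F   F   F   F   F   F   F
  2   T   F   F   F   F   F   F   F   F   T   F   F   F   F   F   F   F   F
  3   T   F   F   T   F   F   F   F   F   T   F   F   T   F   F   F   F   F
  4   T   F   F   T   F   F   F   F   T   T   F   T   T   F   F   F   F   T
  5   T   F   F   T   F   F   F   F   T   T   F   T   T   F   F   F   F   T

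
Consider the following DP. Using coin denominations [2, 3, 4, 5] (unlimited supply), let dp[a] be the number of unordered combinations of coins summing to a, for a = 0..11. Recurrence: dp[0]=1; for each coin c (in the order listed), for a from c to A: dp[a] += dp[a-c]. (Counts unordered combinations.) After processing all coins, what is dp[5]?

after  coin     0     1     2     3     4     5     6     7     8     9    10    11
          2     1     0     1     0     1     0     1     0     1     0     1     0
          3     1     0     1     1     1     1     2     1     2     2     2     2
          4     1     0     1     1     2     1     3     2     4     3     5     4
          5     1     0     1     1     2     2     3     3     5     5     7     7

2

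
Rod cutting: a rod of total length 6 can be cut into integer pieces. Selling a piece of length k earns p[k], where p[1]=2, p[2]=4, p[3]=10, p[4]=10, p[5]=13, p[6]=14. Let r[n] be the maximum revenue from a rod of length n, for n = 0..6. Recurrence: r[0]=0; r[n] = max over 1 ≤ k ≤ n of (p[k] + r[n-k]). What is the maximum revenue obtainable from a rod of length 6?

20

   n    0    1    2    3    4    5    6
r[n]    0    2    4   10   12   14   20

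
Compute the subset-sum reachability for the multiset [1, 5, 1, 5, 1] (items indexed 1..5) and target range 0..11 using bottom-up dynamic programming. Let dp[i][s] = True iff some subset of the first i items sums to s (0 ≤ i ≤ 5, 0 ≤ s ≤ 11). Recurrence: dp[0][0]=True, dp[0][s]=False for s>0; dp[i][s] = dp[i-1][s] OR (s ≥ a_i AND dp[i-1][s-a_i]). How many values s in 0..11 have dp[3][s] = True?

i\s   0   1   2   3   4   5   6   7   8   9  10  11
  0   T   F   F   F   F   F   F   F   F   F   F   F
  1   T   T   F   F   F   F   F   F   F   F   F   F
  2   T   T   F   F   F   T   T   F   F   F   F   F
  3   T   T   T   F   F   T   T   T   F   F   F   F
  4   T   T   T   F   F   T   T   T   F   F   T   T
  5   T   T   T   T   F   T   T   T   T   F   T   T

6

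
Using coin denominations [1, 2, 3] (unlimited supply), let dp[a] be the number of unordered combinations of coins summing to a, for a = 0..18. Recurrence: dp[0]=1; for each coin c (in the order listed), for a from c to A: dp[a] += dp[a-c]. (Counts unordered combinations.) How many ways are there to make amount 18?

after  coin     0     1     2     3     4     5     6     7     8     9    10    11    12    13    14    15    16    17    18
          1     1     1     1     1     1     1     1     1     1     1     1     1     1     1     1     1     1     1     1
          2     1     1     2     2     3     3     4     4     5     5     6     6     7     7     8     8     9     9    10
          3     1     1     2     3     4     5     7     8    10    12    14    16    19    21    24    27    30    33    37

37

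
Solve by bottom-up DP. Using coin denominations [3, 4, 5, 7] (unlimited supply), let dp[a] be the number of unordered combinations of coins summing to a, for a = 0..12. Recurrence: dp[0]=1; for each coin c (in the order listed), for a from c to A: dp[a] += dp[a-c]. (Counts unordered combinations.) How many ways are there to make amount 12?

4

after  coin     0     1     2     3     4     5     6     7     8     9    10    11    12
          3     1     0     0     1     0     0     1     0     0     1     0     0     1
          4     1     0     0     1     1     0     1     1     1     1     1     1     2
          5     1     0     0     1     1     1     1     1     2     2     2     2     3
          7     1     0     0     1     1     1     1     2     2     2     3     3     4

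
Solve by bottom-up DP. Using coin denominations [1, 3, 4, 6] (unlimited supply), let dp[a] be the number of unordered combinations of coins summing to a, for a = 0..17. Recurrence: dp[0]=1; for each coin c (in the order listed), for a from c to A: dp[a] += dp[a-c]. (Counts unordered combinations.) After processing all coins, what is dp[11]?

12

after  coin     0     1     2     3     4     5     6     7     8     9    10    11    12    13    14    15    16    17
          1     1     1     1     1     1     1     1     1     1     1     1     1     1     1     1     1     1     1
          3     1     1     1     2     2     2     3     3     3     4     4     4     5     5     5     6     6     6
          4     1     1     1     2     3     3     4     5     6     7     8     9    11    12    13    15    17    18
          6     1     1     1     2     3     3     5     6     7     9    11    12    16    18    20    24    28    30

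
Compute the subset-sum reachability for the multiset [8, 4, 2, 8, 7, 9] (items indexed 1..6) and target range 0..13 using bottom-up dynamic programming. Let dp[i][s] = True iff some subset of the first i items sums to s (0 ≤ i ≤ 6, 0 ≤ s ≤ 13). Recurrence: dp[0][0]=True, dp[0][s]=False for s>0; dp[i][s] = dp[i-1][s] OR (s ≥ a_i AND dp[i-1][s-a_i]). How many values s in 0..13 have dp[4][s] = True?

i\s   0   1   2   3   4   5   6   7   8   9  10  11  12  13
  0   T   F   F   F   F   F   F   F   F   F   F   F   F   F
  1   T   F   F   F   F   F   F   F   T   F   F   F   F   F
  2   T   F   F   F   T   F   F   F   T   F   F   F   T   F
  3   T   F   T   F   T   F   T   F   T   F   T   F   T   F
  4   T   F   T   F   T   F   T   F   T   F   T   F   T   F
  5   T   F   T   F   T   F   T   T   T   T   T   T   T   T
  6   T   F   T   F   T   F   T   T   T   T   T   T   T   T

7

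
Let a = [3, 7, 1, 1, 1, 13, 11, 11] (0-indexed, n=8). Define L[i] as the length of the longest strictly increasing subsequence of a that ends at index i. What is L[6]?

3

   i    0    1    2    3    4    5    6    7
a[i]    3    7    1    1    1   13   11   11
L[i]    1    2    1    1    1    3    3    3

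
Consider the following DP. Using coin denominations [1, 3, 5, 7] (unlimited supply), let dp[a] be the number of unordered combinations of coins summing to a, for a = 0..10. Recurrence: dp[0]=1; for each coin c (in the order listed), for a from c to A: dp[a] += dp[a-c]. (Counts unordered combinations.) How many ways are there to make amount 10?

9

after  coin     0     1     2     3     4     5     6     7     8     9    10
          1     1     1     1     1     1     1     1     1     1     1     1
          3     1     1     1     2     2     2     3     3     3     4     4
          5     1     1     1     2     2     3     4     4     5     6     7
          7     1     1     1     2     2     3     4     5     6     7     9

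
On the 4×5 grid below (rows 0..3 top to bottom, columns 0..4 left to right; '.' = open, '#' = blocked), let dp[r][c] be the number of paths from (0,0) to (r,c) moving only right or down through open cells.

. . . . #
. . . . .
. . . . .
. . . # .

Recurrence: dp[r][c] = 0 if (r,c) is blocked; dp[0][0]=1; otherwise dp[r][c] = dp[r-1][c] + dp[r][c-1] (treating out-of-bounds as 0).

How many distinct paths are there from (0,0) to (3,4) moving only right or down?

14

r\c   0   1   2   3   4
  0   1   1   1   1   0
  1   1   2   3   4   4
  2   1   3   6  10  14
  3   1   4  10   0  14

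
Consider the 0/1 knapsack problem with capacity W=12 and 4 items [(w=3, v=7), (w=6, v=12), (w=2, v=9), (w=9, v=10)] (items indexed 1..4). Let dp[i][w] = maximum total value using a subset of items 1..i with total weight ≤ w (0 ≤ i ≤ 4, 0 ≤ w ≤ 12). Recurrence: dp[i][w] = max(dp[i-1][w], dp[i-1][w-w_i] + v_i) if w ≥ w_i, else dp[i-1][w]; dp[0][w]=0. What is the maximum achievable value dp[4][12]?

28

i\w   0   1   2   3   4   5   6   7   8   9  10  11  12
  0   0   0   0   0   0   0   0   0   0   0   0   0   0
  1   0   0   0   7   7   7   7   7   7   7   7   7   7
  2   0   0   0   7   7   7  12  12  12  19  19  19  19
  3   0   0   9   9   9  16  16  16  21  21  21  28  28
  4   0   0   9   9   9  16  16  16  21  21  21  28  28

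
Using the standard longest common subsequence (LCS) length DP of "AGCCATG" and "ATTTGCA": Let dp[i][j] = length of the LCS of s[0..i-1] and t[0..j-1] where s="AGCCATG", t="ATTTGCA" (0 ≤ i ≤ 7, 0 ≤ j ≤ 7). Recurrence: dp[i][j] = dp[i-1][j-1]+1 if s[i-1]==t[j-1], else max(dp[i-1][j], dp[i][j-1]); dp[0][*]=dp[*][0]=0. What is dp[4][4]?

   ''  A  T  T  T  G  C  A
''  0  0  0  0  0  0  0  0
 A  0  1  1  1  1  1  1  1
 G  0  1  1  1  1  2  2  2
 C  0  1  1  1  1  2  3  3
 C  0  1  1  1  1  2  3  3
 A  0  1  1  1  1  2  3  4
 T  0  1  2  2  2  2  3  4
 G  0  1  2  2  2  3  3  4

1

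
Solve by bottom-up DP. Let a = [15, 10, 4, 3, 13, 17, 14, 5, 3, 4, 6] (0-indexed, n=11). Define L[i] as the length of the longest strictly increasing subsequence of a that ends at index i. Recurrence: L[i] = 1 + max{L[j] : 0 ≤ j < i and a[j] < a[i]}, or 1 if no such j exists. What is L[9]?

2

   i    0    1    2    3    4    5    6    7    8    9   10
a[i]   15   10    4    3   13   17   14    5    3    4    6
L[i]    1    1    1    1    2    3    3    2    1    2    3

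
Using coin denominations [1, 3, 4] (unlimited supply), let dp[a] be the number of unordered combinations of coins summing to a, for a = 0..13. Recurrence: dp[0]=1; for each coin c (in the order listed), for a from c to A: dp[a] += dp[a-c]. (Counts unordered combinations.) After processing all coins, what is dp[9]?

after  coin     0     1     2     3     4     5     6     7     8     9    10    11    12    13
          1     1     1     1     1     1     1     1     1     1     1     1     1     1     1
          3     1     1     1     2     2     2     3     3     3     4     4     4     5     5
          4     1     1     1     2     3     3     4     5     6     7     8     9    11    12

7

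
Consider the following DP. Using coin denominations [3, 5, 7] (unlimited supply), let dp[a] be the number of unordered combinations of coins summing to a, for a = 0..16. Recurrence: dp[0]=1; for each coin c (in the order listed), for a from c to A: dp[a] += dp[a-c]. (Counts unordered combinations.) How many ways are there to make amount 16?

after  coin     0     1     2     3     4     5     6     7     8     9    10    11    12    13    14    15    16
          3     1     0     0     1     0     0     1     0     0     1     0     0     1     0     0     1     0
          5     1     0     0     1     0     1     1     0     1     1     1     1     1     1     1     2     1
          7     1     0     0     1     0     1     1     1     1     1     2     1     2     2     2     3     2

2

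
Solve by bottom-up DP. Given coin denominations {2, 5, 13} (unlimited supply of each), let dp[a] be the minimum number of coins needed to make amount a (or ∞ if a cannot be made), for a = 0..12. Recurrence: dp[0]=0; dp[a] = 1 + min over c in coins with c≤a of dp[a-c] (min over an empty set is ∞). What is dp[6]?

3

 a  0  1  2  3  4  5  6  7  8  9 10 11 12
dp  0  -  1  -  2  1  3  2  4  3  2  4  3
(- denotes ∞ / unreachable)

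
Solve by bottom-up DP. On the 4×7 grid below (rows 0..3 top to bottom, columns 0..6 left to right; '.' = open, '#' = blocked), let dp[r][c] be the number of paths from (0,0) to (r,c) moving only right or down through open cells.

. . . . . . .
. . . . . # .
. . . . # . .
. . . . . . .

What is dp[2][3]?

10

r\c   0   1   2   3   4   5   6
  0   1   1   1   1   1   1   1
  1   1   2   3   4   5   0   1
  2   1   3   6  10   0   0   1
  3   1   4  10  20  20  20  21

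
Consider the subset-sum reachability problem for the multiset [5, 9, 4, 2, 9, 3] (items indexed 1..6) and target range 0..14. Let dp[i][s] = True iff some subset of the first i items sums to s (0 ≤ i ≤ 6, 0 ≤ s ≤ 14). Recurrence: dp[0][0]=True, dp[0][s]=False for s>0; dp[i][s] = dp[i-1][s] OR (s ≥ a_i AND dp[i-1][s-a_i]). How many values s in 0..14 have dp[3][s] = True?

i\s   0   1   2   3   4   5   6   7   8   9  10  11  12  13  14
  0   T   F   F   F   F   F   F   F   F   F   F   F   F   F   F
  1   T   F   F   F   F   T   F   F   F   F   F   F   F   F   F
  2   T   F   F   F   F   T   F   F   F   T   F   F   F   F   T
  3   T   F   F   F   T   T   F   F   F   T   F   F   F   T   T
  4   T   F   T   F   T   T   T   T   F   T   F   T   F   T   T
  5   T   F   T   F   T   T   T   T   F   T   F   T   F   T   T
  6   T   F   T   T   T   T   T   T   T   T   T   T   T   T   T

6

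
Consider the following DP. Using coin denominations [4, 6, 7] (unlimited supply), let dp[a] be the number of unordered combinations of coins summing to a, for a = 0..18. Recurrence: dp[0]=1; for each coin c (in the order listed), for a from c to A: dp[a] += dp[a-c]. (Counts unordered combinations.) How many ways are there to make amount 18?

after  coin     0     1     2     3     4     5     6     7     8     9    10    11    12    13    14    15    16    17    18
          4     1     0     0     0     1     0     0     0     1     0     0     0     1     0     0     0     1     0     0
          6     1     0     0     0     1     0     1     0     1     0     1     0     2     0     1     0     2     0     2
          7     1     0     0     0     1     0     1     1     1     0     1     1     2     1     2     1     2     1     3

3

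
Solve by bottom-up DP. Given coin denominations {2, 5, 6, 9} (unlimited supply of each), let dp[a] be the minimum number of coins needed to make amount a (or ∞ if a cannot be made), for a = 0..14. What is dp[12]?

 a  0  1  2  3  4  5  6  7  8  9 10 11 12 13 14
dp  0  -  1  -  2  1  1  2  2  1  2  2  2  3  2
(- denotes ∞ / unreachable)

2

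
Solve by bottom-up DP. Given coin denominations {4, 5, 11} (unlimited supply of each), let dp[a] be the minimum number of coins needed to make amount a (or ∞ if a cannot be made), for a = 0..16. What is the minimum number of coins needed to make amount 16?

 a  0  1  2  3  4  5  6  7  8  9 10 11 12 13 14 15 16
dp  0  -  -  -  1  1  -  -  2  2  2  1  3  3  3  2  2
(- denotes ∞ / unreachable)

2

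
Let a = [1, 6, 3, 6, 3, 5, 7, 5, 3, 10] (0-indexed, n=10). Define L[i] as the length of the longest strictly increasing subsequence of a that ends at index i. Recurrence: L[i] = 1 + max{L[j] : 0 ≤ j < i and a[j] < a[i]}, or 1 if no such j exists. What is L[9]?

   i    0    1    2    3    4    5    6    7    8    9
a[i]    1    6    3    6    3    5    7    5    3   10
L[i]    1    2    2    3    2    3    4    3    2    5

5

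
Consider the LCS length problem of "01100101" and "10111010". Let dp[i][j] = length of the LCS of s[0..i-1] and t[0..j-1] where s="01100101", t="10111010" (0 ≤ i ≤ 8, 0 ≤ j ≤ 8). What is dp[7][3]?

3

   ''  1  0  1  1  1  0  1  0
''  0  0  0  0  0  0  0  0  0
 0  0  0  1  1  1  1  1  1  1
 1  0  1  1  2  2  2  2  2  2
 1  0  1  1  2  3  3  3  3  3
 0  0  1  2  2  3  3  4  4  4
 0  0  1  2  2  3  3  4  4  5
 1  0  1  2  3  3  4  4  5  5
 0  0  1  2  3  3  4  5  5  6
 1  0  1  2  3  4  4  5  6  6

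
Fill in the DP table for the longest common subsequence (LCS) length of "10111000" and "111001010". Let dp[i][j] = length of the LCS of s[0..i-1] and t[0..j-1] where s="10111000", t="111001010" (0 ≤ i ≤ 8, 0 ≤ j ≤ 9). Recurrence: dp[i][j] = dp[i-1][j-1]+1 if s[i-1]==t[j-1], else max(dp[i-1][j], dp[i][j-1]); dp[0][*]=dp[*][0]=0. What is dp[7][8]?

   ''  1  1  1  0  0  1  0  1  0
''  0  0  0  0  0  0  0  0  0  0
 1  0  1  1  1  1  1  1  1  1  1
 0  0  1  1  1  2  2  2  2  2  2
 1  0  1  2  2  2  2  3  3  3  3
 1  0  1  2  3  3  3  3  3  4  4
 1  0  1  2  3  3  3  4  4  4  4
 0  0  1  2  3  4  4  4  5  5  5
 0  0  1  2  3  4  5  5  5  5  6
 0  0  1  2  3  4  5  5  6  6  6

5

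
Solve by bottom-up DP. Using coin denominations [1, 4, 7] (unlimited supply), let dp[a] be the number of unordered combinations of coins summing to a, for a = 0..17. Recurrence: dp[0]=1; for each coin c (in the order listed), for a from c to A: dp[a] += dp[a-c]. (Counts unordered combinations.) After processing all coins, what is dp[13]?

after  coin     0     1     2     3     4     5     6     7     8     9    10    11    12    13    14    15    16    17
          1     1     1     1     1     1     1     1     1     1     1     1     1     1     1     1     1     1     1
          4     1     1     1     1     2     2     2     2     3     3     3     3     4     4     4     4     5     5
          7     1     1     1     1     2     2     2     3     4     4     4     5     6     6     7     8     9     9

6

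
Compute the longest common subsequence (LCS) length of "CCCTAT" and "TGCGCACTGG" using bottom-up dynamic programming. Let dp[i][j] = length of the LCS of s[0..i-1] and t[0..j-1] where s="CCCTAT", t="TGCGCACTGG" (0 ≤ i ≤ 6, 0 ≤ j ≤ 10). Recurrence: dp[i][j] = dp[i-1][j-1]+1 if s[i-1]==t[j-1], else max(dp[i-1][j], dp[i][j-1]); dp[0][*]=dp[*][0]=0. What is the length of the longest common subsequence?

4

   ''  T  G  C  G  C  A  C  T  G  G
''  0  0  0  0  0  0  0  0  0  0  0
 C  0  0  0  1  1  1  1  1  1  1  1
 C  0  0  0  1  1  2  2  2  2  2  2
 C  0  0  0  1  1  2  2  3  3  3  3
 T  0  1  1  1  1  2  2  3  4  4  4
 A  0  1  1  1  1  2  3  3  4  4  4
 T  0  1  1  1  1  2  3  3  4  4  4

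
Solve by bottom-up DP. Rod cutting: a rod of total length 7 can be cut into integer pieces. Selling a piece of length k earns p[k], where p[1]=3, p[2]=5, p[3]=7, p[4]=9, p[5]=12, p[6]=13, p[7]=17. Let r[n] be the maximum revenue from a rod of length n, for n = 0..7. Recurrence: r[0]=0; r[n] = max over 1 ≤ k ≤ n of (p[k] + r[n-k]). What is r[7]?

21

   n    0    1    2    3    4    5    6    7
r[n]    0    3    6    9   12   15   18   21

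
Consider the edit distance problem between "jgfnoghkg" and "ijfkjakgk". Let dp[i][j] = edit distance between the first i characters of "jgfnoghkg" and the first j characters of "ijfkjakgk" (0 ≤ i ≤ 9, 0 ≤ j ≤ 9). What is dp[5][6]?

   ''  i  j  f  k  j  a  k  g  k
''  0  1  2  3  4  5  6  7  8  9
 j  1  1  1  2  3  4  5  6  7  8
 g  2  2  2  2  3  4  5  6  6  7
 f  3  3  3  2  3  4  5  6  7  7
 n  4  4  4  3  3  4  5  6  7  8
 o  5  5  5  4  4  4  5  6  7  8
 g  6  6  6  5  5  5  5  6  6  7
 h  7  7  7  6  6  6  6  6  7  7
 k  8  8  8  7  6  7  7  6  7  7
 g  9  9  9  8  7  7  8  7  6  7

5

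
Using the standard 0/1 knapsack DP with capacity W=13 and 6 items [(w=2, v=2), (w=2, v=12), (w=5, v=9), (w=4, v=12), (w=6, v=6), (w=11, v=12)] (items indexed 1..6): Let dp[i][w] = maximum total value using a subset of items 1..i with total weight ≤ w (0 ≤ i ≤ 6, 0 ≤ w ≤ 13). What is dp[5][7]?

24

i\w   0   1   2   3   4   5   6   7   8   9  10  11  12  13
  0   0   0   0   0   0   0   0   0   0   0   0   0   0   0
  1   0   0   2   2   2   2   2   2   2   2   2   2   2   2
  2   0   0  12  12  14  14  14  14  14  14  14  14  14  14
  3   0   0  12  12  14  14  14  21  21  23  23  23  23  23
  4   0   0  12  12  14  14  24  24  26  26  26  33  33  35
  5   0   0  12  12  14  14  24  24  26  26  26  33  33  35
  6   0   0  12  12  14  14  24  24  26  26  26  33  33  35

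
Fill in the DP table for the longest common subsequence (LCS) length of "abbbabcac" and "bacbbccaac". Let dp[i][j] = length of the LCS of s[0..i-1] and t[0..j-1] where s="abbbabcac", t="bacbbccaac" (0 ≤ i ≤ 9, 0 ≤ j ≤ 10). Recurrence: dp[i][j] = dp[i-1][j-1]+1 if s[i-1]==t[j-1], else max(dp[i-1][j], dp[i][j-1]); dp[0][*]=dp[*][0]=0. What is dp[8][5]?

   ''  b  a  c  b  b  c  c  a  a  c
''  0  0  0  0  0  0  0  0  0  0  0
 a  0  0  1  1  1  1  1  1  1  1  1
 b  0  1  1  1  2  2  2  2  2  2  2
 b  0  1  1  1  2  3  3  3  3  3  3
 b  0  1  1  1  2  3  3  3  3  3  3
 a  0  1  2  2  2  3  3  3  4  4  4
 b  0  1  2  2  3  3  3  3  4  4  4
 c  0  1  2  3  3  3  4  4  4  4  5
 a  0  1  2  3  3  3  4  4  5  5  5
 c  0  1  2  3  3  3  4  5  5  5  6

3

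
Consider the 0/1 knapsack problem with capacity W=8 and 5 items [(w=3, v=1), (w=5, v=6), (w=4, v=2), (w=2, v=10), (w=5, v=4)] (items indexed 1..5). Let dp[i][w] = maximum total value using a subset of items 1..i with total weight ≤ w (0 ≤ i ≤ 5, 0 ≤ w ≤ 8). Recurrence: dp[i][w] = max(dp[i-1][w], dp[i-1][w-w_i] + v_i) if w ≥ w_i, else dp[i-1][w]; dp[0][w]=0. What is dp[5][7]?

16

i\w   0   1   2   3   4   5   6   7   8
  0   0   0   0   0   0   0   0   0   0
  1   0   0   0   1   1   1   1   1   1
  2   0   0   0   1   1   6   6   6   7
  3   0   0   0   1   2   6   6   6   7
  4   0   0  10  10  10  11  12  16  16
  5   0   0  10  10  10  11  12  16  16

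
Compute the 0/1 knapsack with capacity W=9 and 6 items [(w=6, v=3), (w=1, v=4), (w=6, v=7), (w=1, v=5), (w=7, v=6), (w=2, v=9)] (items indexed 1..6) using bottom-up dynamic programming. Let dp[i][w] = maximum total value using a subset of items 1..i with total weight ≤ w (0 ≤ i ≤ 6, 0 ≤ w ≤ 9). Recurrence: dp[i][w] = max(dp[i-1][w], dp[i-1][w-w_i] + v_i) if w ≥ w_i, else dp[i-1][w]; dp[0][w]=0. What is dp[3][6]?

i\w   0   1   2   3   4   5   6   7   8   9
  0   0   0   0   0   0   0   0   0   0   0
  1   0   0   0   0   0   0   3   3   3   3
  2   0   4   4   4   4   4   4   7   7   7
  3   0   4   4   4   4   4   7  11  11  11
  4   0   5   9   9   9   9   9  12  16  16
  5   0   5   9   9   9   9   9  12  16  16
  6   0   5   9  14  18  18  18  18  18  21

7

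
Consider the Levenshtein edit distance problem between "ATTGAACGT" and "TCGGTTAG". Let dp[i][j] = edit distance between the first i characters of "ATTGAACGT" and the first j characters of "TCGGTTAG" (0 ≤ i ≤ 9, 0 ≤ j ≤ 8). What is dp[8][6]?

6

   ''  T  C  G  G  T  T  A  G
''  0  1  2  3  4  5  6  7  8
 A  1  1  2  3  4  5  6  6  7
 T  2  1  2  3  4  4  5  6  7
 T  3  2  2  3  4  4  4  5  6
 G  4  3  3  2  3  4  5  5  5
 A  5  4  4  3  3  4  5  5  6
 A  6  5  5  4  4  4  5  5  6
 C  7  6  5  5  5  5  5  6  6
 G  8  7  6  5  5  6  6  6  6
 T  9  8  7  6  6  5  6  7  7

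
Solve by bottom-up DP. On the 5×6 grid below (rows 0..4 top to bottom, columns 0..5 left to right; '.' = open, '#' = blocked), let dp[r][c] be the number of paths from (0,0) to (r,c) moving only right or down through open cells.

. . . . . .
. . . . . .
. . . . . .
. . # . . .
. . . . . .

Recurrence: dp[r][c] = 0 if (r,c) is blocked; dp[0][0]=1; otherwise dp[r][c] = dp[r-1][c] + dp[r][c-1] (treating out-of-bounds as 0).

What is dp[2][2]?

r\c   0   1   2   3   4   5
  0   1   1   1   1   1   1
  1   1   2   3   4   5   6
  2   1   3   6  10  15  21
  3   1   4   0  10  25  46
  4   1   5   5  15  40  86

6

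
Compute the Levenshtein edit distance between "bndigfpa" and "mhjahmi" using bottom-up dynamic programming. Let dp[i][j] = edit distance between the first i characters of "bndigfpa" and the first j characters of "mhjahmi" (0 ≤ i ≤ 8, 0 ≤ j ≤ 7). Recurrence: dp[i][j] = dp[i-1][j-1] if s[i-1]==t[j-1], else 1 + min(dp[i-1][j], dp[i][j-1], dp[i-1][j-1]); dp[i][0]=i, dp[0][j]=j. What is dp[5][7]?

   ''  m  h  j  a  h  m  i
''  0  1  2  3  4  5  6  7
 b  1  1  2  3  4  5  6  7
 n  2  2  2  3  4  5  6  7
 d  3  3  3  3  4  5  6  7
 i  4  4  4  4  4  5  6  6
 g  5  5  5  5  5  5  6  7
 f  6  6  6  6  6  6  6  7
 p  7  7  7  7  7  7  7  7
 a  8  8  8  8  7  8  8  8

7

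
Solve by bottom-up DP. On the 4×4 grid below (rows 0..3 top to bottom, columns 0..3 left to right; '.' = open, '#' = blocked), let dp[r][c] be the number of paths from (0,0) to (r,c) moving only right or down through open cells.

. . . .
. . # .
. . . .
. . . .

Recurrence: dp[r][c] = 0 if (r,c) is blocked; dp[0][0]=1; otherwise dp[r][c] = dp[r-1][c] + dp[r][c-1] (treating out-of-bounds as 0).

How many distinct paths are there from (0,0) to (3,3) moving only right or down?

r\c   0   1   2   3
  0   1   1   1   1
  1   1   2   0   1
  2   1   3   3   4
  3   1   4   7  11

11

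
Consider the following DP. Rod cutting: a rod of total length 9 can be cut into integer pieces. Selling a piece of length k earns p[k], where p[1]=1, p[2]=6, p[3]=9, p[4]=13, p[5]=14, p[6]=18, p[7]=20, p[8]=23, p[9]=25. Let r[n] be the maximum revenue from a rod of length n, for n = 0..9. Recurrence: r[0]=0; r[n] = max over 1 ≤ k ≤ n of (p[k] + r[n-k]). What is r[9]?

   n    0    1    2    3    4    5    6    7    8    9
r[n]    0    1    6    9   13   15   19   22   26   28

28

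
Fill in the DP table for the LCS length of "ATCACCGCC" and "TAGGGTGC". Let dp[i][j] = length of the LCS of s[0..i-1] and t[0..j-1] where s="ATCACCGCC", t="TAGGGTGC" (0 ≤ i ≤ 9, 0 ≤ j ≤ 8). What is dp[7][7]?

3

   ''  T  A  G  G  G  T  G  C
''  0  0  0  0  0  0  0  0  0
 A  0  0  1  1  1  1  1  1  1
 T  0  1  1  1  1  1  2  2  2
 C  0  1  1  1  1  1  2  2  3
 A  0  1  2  2  2  2  2  2  3
 C  0  1  2  2  2  2  2  2  3
 C  0  1  2  2  2  2  2  2  3
 G  0  1  2  3  3  3  3  3  3
 C  0  1  2  3  3  3  3  3  4
 C  0  1  2  3  3  3  3  3  4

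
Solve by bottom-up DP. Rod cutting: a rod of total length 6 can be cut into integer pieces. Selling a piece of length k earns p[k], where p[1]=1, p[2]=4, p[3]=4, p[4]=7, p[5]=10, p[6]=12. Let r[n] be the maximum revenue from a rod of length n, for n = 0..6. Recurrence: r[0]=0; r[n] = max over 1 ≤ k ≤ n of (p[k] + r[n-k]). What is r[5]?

   n    0    1    2    3    4    5    6
r[n]    0    1    4    5    8   10   12

10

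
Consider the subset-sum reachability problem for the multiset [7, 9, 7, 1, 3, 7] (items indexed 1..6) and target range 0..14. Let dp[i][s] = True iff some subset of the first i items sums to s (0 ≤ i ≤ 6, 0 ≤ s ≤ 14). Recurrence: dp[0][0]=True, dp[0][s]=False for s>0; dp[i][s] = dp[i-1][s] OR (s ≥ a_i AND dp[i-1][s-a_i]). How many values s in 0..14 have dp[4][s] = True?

i\s   0   1   2   3   4   5   6   7   8   9  10  11  12  13  14
  0   T   F   F   F   F   F   F   F   F   F   F   F   F   F   F
  1   T   F   F   F   F   F   F   T   F   F   F   F   F   F   F
  2   T   F   F   F   F   F   F   T   F   T   F   F   F   F   F
  3   T   F   F   F   F   F   F   T   F   T   F   F   F   F   T
  4   T   T   F   F   F   F   F   T   T   T   T   F   F   F   T
  5   T   T   F   T   T   F   F   T   T   T   T   T   T   T   T
  6   T   T   F   T   T   F   F   T   T   T   T   T   T   T   T

7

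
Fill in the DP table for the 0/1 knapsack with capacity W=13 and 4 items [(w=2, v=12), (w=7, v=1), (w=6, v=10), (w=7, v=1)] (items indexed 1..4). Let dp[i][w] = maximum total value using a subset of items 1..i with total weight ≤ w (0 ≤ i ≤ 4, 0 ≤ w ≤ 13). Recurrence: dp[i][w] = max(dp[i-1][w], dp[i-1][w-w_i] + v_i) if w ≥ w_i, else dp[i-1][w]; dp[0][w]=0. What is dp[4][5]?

i\w   0   1   2   3   4   5   6   7   8   9  10  11  12  13
  0   0   0   0   0   0   0   0   0   0   0   0   0   0   0
  1   0   0  12  12  12  12  12  12  12  12  12  12  12  12
  2   0   0  12  12  12  12  12  12  12  13  13  13  13  13
  3   0   0  12  12  12  12  12  12  22  22  22  22  22  22
  4   0   0  12  12  12  12  12  12  22  22  22  22  22  22

12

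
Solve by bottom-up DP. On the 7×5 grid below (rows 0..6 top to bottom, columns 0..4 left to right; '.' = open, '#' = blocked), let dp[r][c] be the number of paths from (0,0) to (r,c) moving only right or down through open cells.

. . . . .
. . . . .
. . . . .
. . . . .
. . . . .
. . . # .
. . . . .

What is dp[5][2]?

r\c   0   1   2   3   4
  0   1   1   1   1   1
  1   1   2   3   4   5
  2   1   3   6  10  15
  3   1   4  10  20  35
  4   1   5  15  35  70
  5   1   6  21   0  70
  6   1   7  28  28  98

21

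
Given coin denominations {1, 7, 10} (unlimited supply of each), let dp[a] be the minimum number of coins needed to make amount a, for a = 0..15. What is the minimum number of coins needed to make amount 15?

 a  0  1  2  3  4  5  6  7  8  9 10 11 12 13 14 15
dp  0  1  2  3  4  5  6  1  2  3  1  2  3  4  2  3

3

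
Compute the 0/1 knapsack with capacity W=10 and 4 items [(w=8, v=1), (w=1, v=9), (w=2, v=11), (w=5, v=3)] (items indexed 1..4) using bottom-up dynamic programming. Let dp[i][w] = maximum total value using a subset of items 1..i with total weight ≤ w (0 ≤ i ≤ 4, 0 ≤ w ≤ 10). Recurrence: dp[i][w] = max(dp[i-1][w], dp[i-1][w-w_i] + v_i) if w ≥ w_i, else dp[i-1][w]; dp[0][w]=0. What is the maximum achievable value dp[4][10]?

23

i\w   0   1   2   3   4   5   6   7   8   9  10
  0   0   0   0   0   0   0   0   0   0   0   0
  1   0   0   0   0   0   0   0   0   1   1   1
  2   0   9   9   9   9   9   9   9   9  10  10
  3   0   9  11  20  20  20  20  20  20  20  20
  4   0   9  11  20  20  20  20  20  23  23  23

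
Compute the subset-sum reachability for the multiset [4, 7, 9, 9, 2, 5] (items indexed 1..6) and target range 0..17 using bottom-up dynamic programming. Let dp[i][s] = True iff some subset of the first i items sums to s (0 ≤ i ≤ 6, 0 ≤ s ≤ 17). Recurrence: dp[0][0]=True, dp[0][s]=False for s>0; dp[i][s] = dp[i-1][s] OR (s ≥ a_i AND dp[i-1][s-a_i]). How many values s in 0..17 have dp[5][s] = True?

10

i\s   0   1   2   3   4   5   6   7   8   9  10  11  12  13  14  15  16  17
  0   T   F   F   F   F   F   F   F   F   F   F   F   F   F   F   F   F   F
  1   T   F   F   F   T   F   F   F   F   F   F   F   F   F   F   F   F   F
  2   T   F   F   F   T   F   F   T   F   F   F   T   F   F   F   F   F   F
  3   T   F   F   F   T   F   F   T   F   T   F   T   F   T   F   F   T   F
  4   T   F   F   F   T   F   F   T   F   T   F   T   F   T   F   F   T   F
  5   T   F   T   F   T   F   T   T   F   T   F   T   F   T   F   T   T   F
  6   T   F   T   F   T   T   T   T   F   T   F   T   T   T   T   T   T   F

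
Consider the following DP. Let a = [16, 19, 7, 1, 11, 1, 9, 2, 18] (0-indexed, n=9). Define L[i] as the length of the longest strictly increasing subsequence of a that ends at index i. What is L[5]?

   i    0    1    2    3    4    5    6    7    8
a[i]   16   19    7    1   11    1    9    2   18
L[i]    1    2    1    1    2    1    2    2    3

1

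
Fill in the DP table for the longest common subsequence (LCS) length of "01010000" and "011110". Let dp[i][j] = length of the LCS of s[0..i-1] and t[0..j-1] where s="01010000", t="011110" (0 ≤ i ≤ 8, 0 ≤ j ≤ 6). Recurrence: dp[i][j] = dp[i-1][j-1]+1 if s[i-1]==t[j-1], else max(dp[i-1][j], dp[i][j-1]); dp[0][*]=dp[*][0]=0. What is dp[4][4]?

3

   ''  0  1  1  1  1  0
''  0  0  0  0  0  0  0
 0  0  1  1  1  1  1  1
 1  0  1  2  2  2  2  2
 0  0  1  2  2  2  2  3
 1  0  1  2  3  3  3  3
 0  0  1  2  3  3  3  4
 0  0  1  2  3  3  3  4
 0  0  1  2  3  3  3  4
 0  0  1  2  3  3  3  4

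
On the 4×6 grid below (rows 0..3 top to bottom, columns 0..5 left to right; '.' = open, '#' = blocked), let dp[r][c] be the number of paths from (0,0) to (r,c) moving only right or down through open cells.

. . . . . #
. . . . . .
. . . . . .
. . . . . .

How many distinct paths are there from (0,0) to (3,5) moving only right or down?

r\c   0   1   2   3   4   5
  0   1   1   1   1   1   0
  1   1   2   3   4   5   5
  2   1   3   6  10  15  20
  3   1   4  10  20  35  55

55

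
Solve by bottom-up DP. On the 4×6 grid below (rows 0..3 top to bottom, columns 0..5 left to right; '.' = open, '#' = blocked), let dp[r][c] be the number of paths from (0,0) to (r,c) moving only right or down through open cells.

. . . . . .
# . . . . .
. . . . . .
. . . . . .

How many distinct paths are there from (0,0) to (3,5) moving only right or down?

r\c   0   1   2   3   4   5
  0   1   1   1   1   1   1
  1   0   1   2   3   4   5
  2   0   1   3   6  10  15
  3   0   1   4  10  20  35

35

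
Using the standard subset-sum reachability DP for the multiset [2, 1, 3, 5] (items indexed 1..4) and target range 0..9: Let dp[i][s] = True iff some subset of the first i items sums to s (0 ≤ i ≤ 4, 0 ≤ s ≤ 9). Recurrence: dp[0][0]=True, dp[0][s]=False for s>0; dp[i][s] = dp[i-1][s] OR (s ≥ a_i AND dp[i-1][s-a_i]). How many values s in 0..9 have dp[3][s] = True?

7

i\s   0   1   2   3   4   5   6   7   8   9
  0   T   F   F   F   F   F   F   F   F   F
  1   T   F   T   F   F   F   F   F   F   F
  2   T   T   T   T   F   F   F   F   F   F
  3   T   T   T   T   T   T   T   F   F   F
  4   T   T   T   T   T   T   T   T   T   T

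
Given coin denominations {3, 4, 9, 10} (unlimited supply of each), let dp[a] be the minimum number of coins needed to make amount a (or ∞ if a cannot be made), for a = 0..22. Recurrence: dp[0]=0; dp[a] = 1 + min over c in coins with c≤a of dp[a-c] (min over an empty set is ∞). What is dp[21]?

3

 a  0  1  2  3  4  5  6  7  8  9 10 11 12 13 14 15 16 17 18 19 20 21 22
dp  0  -  -  1  1  -  2  2  2  1  1  3  2  2  2  3  3  3  2  2  2  3  3
(- denotes ∞ / unreachable)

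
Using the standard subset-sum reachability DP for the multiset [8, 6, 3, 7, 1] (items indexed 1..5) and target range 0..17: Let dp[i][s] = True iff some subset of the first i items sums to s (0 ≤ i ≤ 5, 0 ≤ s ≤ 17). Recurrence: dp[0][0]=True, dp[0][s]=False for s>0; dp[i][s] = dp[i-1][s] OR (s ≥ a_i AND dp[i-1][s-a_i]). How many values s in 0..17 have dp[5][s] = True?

16

i\s   0   1   2   3   4   5   6   7   8   9  10  11  12  13  14  15  16  17
  0   T   F   F   F   F   F   F   F   F   F   F   F   F   F   F   F   F   F
  1   T   F   F   F   F   F   F   F   T   F   F   F   F   F   F   F   F   F
  2   T   F   F   F   F   F   T   F   T   F   F   F   F   F   T   F   F   F
  3   T   F   F   T   F   F   T   F   T   T   F   T   F   F   T   F   F   T
  4   T   F   F   T   F   F   T   T   T   T   T   T   F   T   T   T   T   T
  5   T   T   F   T   T   F   T   T   T   T   T   T   T   T   T   T   T   T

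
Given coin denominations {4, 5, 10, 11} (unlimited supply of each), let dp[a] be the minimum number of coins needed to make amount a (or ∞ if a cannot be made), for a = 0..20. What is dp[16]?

 a  0  1  2  3  4  5  6  7  8  9 10 11 12 13 14 15 16 17 18 19 20
dp  0  -  -  -  1  1  -  -  2  2  1  1  3  3  2  2  2  4  3  3  2
(- denotes ∞ / unreachable)

2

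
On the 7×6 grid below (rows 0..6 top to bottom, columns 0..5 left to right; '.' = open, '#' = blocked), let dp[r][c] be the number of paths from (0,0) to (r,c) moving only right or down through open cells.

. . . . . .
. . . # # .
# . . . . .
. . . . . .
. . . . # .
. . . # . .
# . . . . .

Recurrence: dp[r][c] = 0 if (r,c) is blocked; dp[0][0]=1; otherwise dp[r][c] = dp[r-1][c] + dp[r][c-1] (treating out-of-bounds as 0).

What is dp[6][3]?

13

r\c   0   1   2   3   4   5
  0   1   1   1   1   1   1
  1   1   2   3   0   0   1
  2   0   2   5   5   5   6
  3   0   2   7  12  17  23
  4   0   2   9  21   0  23
  5   0   2  11   0   0  23
  6   0   2  13  13  13  36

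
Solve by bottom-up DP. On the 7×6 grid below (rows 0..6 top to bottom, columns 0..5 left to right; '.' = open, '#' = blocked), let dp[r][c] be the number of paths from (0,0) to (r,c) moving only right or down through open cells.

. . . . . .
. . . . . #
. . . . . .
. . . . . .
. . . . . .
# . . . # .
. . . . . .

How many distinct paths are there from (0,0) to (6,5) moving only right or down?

200

r\c   0   1   2   3   4   5
  0   1   1   1   1   1   1
  1   1   2   3   4   5   0
  2   1   3   6  10  15  15
  3   1   4  10  20  35  50
  4   1   5  15  35  70 120
  5   0   5  20  55   0 120
  6   0   5  25  80  80 200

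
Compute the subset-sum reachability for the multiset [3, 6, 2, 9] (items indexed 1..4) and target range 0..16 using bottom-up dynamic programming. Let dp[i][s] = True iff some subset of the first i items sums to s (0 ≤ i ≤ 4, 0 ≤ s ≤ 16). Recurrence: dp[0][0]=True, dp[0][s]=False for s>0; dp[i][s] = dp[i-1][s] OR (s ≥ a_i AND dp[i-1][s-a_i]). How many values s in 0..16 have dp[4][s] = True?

11

i\s   0   1   2   3   4   5   6   7   8   9  10  11  12  13  14  15  16
  0   T   F   F   F   F   F   F   F   F   F   F   F   F   F   F   F   F
  1   T   F   F   T   F   F   F   F   F   F   F   F   F   F   F   F   F
  2   T   F   F   T   F   F   T   F   F   T   F   F   F   F   F   F   F
  3   T   F   T   T   F   T   T   F   T   T   F   T   F   F   F   F   F
  4   T   F   T   T   F   T   T   F   T   T   F   T   T   F   T   T   F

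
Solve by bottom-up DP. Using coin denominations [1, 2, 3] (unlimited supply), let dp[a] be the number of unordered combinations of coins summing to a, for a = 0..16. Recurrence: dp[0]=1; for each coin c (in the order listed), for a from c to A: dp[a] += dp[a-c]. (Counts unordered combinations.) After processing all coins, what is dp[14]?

24

after  coin     0     1     2     3     4     5     6     7     8     9    10    11    12    13    14    15    16
          1     1     1     1     1     1     1     1     1     1     1     1     1     1     1     1     1     1
          2     1     1     2     2     3     3     4     4     5     5     6     6     7     7     8     8     9
          3     1     1     2     3     4     5     7     8    10    12    14    16    19    21    24    27    30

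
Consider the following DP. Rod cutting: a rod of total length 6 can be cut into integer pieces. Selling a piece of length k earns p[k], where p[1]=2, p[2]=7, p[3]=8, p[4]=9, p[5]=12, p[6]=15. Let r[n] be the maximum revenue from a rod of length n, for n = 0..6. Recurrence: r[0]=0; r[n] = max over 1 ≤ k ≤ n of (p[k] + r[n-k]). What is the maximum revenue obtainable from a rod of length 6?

   n    0    1    2    3    4    5    6
r[n]    0    2    7    9   14   16   21

21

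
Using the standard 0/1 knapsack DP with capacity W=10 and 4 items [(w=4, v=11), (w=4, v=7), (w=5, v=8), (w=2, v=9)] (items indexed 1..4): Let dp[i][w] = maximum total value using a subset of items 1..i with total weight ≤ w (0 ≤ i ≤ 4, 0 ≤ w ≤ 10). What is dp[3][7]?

11

i\w   0   1   2   3   4   5   6   7   8   9  10
  0   0   0   0   0   0   0   0   0   0   0   0
  1   0   0   0   0  11  11  11  11  11  11  11
  2   0   0   0   0  11  11  11  11  18  18  18
  3   0   0   0   0  11  11  11  11  18  19  19
  4   0   0   9   9  11  11  20  20  20  20  27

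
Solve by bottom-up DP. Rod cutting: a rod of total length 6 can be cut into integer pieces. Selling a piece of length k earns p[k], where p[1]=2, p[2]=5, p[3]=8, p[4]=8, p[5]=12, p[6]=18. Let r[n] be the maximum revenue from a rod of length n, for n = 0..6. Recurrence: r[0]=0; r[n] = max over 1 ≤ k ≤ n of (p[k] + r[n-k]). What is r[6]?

18

   n    0    1    2    3    4    5    6
r[n]    0    2    5    8   10   13   18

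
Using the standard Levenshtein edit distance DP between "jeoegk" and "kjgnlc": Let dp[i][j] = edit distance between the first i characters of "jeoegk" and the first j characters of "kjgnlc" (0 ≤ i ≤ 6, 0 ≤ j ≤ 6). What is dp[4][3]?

4

   ''  k  j  g  n  l  c
''  0  1  2  3  4  5  6
 j  1  1  1  2  3  4  5
 e  2  2  2  2  3  4  5
 o  3  3  3  3  3  4  5
 e  4  4  4  4  4  4  5
 g  5  5  5  4  5  5  5
 k  6  5  6  5  5  6  6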